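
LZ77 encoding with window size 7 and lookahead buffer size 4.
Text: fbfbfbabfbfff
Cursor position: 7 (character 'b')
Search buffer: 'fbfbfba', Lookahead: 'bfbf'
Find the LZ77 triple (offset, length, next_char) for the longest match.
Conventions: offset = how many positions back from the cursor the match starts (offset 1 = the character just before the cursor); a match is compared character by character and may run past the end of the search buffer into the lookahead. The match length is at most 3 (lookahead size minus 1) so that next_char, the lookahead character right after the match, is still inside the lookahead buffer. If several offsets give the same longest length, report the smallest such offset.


Try each offset into the search buffer:
  offset=1 (pos 6, char 'a'): match length 0
  offset=2 (pos 5, char 'b'): match length 1
  offset=3 (pos 4, char 'f'): match length 0
  offset=4 (pos 3, char 'b'): match length 3
  offset=5 (pos 2, char 'f'): match length 0
  offset=6 (pos 1, char 'b'): match length 3
  offset=7 (pos 0, char 'f'): match length 0
Longest match has length 3, found at offsets 4, 6; take the smallest, offset 4.
next_char = character at position 7 + 3 = 10 -> 'f'

Best match: offset=4, length=3 (matching 'bfb' starting at position 3)
LZ77 triple: (4, 3, 'f')


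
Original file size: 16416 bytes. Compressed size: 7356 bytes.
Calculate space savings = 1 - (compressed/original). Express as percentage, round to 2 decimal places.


ratio = compressed/original = 7356/16416 = 0.448099
savings = 1 - ratio = 1 - 0.448099 = 0.551901
as a percentage: 0.551901 * 100 = 55.19%

Space savings = 1 - 7356/16416 = 55.19%


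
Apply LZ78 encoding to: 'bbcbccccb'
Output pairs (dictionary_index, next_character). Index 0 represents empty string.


LZ78 encoding steps:
Dictionary: {0: ''}
Step 1: w='' (idx 0), next='b' -> output (0, 'b'), add 'b' as idx 1
Step 2: w='b' (idx 1), next='c' -> output (1, 'c'), add 'bc' as idx 2
Step 3: w='bc' (idx 2), next='c' -> output (2, 'c'), add 'bcc' as idx 3
Step 4: w='' (idx 0), next='c' -> output (0, 'c'), add 'c' as idx 4
Step 5: w='c' (idx 4), next='b' -> output (4, 'b'), add 'cb' as idx 5


Encoded: [(0, 'b'), (1, 'c'), (2, 'c'), (0, 'c'), (4, 'b')]


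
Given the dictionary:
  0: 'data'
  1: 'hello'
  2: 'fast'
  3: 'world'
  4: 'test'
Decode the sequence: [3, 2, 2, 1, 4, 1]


Look up each index in the dictionary:
  3 -> 'world'
  2 -> 'fast'
  2 -> 'fast'
  1 -> 'hello'
  4 -> 'test'
  1 -> 'hello'

Decoded: "world fast fast hello test hello"


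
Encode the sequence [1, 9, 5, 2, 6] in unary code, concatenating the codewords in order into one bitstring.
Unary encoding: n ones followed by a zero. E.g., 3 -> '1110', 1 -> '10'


Encode each number as n ones followed by a terminating 0:
  1 -> 10 (2 bits)
  9 -> 1111111110 (10 bits)
  5 -> 111110 (6 bits)
  2 -> 110 (3 bits)
  6 -> 1111110 (7 bits)
Total length = 2 + 10 + 6 + 3 + 7 = 28 bits.

Unary([1, 9, 5, 2, 6]) = 1011111111101111101101111110 (28 bits)


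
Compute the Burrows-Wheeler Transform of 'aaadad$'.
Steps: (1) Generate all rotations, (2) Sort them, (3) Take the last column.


Rotations (sorted):
  0: $aaadad -> last char: d
  1: aaadad$ -> last char: $
  2: aadad$a -> last char: a
  3: ad$aaad -> last char: d
  4: adad$aa -> last char: a
  5: d$aaada -> last char: a
  6: dad$aaa -> last char: a


BWT = d$adaaa


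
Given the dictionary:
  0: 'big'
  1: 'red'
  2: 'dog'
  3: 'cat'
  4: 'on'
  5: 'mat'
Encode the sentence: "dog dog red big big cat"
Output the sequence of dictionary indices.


Look up each word in the dictionary:
  'dog' -> 2
  'dog' -> 2
  'red' -> 1
  'big' -> 0
  'big' -> 0
  'cat' -> 3

Encoded: [2, 2, 1, 0, 0, 3]


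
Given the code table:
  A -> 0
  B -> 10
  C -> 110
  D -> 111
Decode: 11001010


Decoding:
110 -> C
0 -> A
10 -> B
10 -> B


Result: CABB


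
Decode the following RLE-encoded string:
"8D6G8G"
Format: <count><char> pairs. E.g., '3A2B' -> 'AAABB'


Expanding each <count><char> pair:
  8D -> 'DDDDDDDD'
  6G -> 'GGGGGG'
  8G -> 'GGGGGGGG'

Decoded = DDDDDDDDGGGGGGGGGGGGGG


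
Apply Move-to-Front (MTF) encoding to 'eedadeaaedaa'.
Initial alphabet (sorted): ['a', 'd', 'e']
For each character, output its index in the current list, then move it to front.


MTF encoding:
'e': index 2 in ['a', 'd', 'e'] -> ['e', 'a', 'd']
'e': index 0 in ['e', 'a', 'd'] -> ['e', 'a', 'd']
'd': index 2 in ['e', 'a', 'd'] -> ['d', 'e', 'a']
'a': index 2 in ['d', 'e', 'a'] -> ['a', 'd', 'e']
'd': index 1 in ['a', 'd', 'e'] -> ['d', 'a', 'e']
'e': index 2 in ['d', 'a', 'e'] -> ['e', 'd', 'a']
'a': index 2 in ['e', 'd', 'a'] -> ['a', 'e', 'd']
'a': index 0 in ['a', 'e', 'd'] -> ['a', 'e', 'd']
'e': index 1 in ['a', 'e', 'd'] -> ['e', 'a', 'd']
'd': index 2 in ['e', 'a', 'd'] -> ['d', 'e', 'a']
'a': index 2 in ['d', 'e', 'a'] -> ['a', 'd', 'e']
'a': index 0 in ['a', 'd', 'e'] -> ['a', 'd', 'e']


Output: [2, 0, 2, 2, 1, 2, 2, 0, 1, 2, 2, 0]


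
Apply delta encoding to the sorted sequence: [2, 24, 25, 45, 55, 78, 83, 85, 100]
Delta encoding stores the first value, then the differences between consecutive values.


First value: 2
Deltas:
  24 - 2 = 22
  25 - 24 = 1
  45 - 25 = 20
  55 - 45 = 10
  78 - 55 = 23
  83 - 78 = 5
  85 - 83 = 2
  100 - 85 = 15


Delta encoded: [2, 22, 1, 20, 10, 23, 5, 2, 15]


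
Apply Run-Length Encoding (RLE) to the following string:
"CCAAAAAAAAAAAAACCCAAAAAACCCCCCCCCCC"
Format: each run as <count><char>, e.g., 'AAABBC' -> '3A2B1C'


Scanning runs left to right:
  i=0: run of 'C' x 2 -> '2C'
  i=2: run of 'A' x 13 -> '13A'
  i=15: run of 'C' x 3 -> '3C'
  i=18: run of 'A' x 6 -> '6A'
  i=24: run of 'C' x 11 -> '11C'

RLE = 2C13A3C6A11C


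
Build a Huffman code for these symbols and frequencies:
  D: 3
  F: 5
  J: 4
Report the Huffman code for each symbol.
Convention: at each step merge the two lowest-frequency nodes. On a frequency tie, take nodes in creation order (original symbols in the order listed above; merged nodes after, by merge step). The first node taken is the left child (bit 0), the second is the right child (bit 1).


Huffman tree construction:
Step 1: Merge D(3) + J(4) = 7
Step 2: Merge F(5) + (D+J)(7) = 12
Read each symbol's code off the tree from the root (left child = 0, right child = 1).

Codes:
  D: 10 (length 2)
  F: 0 (length 1)
  J: 11 (length 2)
Average code length: 19/12 = 1.5833 bits/symbol


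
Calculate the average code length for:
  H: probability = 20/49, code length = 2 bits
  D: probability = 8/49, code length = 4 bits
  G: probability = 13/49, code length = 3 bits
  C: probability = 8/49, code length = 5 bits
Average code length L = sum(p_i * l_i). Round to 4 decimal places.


Weighted contributions p_i * l_i:
  H: (20/49) * 2 = 40/49
  D: (8/49) * 4 = 32/49
  G: (13/49) * 3 = 39/49
  C: (8/49) * 5 = 40/49
Sum = (40 + 32 + 39 + 40)/49 = 151/49

L = 151/49 = 3.0816 bits/symbol


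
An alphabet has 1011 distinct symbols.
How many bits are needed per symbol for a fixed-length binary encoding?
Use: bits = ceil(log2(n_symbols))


log2(1011) = 9.9816
Bracket: 2^9 = 512 < 1011 <= 2^10 = 1024
So ceil(log2(1011)) = 10

bits = ceil(log2(1011)) = ceil(9.9816) = 10 bits


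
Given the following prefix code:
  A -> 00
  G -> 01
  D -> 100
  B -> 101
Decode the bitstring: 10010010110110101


Decoding step by step:
Bits 100 -> D
Bits 100 -> D
Bits 101 -> B
Bits 101 -> B
Bits 101 -> B
Bits 01 -> G


Decoded message: DDBBBG


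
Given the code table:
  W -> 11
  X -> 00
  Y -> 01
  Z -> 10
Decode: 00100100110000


Decoding:
00 -> X
10 -> Z
01 -> Y
00 -> X
11 -> W
00 -> X
00 -> X


Result: XZYXWXX


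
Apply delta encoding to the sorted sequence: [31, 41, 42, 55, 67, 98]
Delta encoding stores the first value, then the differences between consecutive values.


First value: 31
Deltas:
  41 - 31 = 10
  42 - 41 = 1
  55 - 42 = 13
  67 - 55 = 12
  98 - 67 = 31


Delta encoded: [31, 10, 1, 13, 12, 31]


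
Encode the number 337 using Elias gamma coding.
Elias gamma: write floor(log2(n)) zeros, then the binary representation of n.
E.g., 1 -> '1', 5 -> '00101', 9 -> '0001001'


num_bits = floor(log2(337)) + 1 = 9
leading_zeros = num_bits - 1 = 8
binary(337) = 101010001

Elias gamma(337) = '00000000' + '101010001' = 00000000101010001 (17 bits)


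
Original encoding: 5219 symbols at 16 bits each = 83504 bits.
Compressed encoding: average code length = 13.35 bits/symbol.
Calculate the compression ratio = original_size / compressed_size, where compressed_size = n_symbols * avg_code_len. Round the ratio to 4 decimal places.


original_size = n_symbols * orig_bits = 5219 * 16 = 83504 bits
compressed_size = n_symbols * avg_code_len = 5219 * 13.35 = 69673.65 bits
ratio = original_size / compressed_size = 83504 / 69673.65 = 1.1985

Compression ratio = 1.1985


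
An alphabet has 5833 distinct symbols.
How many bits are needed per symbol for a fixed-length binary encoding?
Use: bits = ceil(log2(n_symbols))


log2(5833) = 12.51
Bracket: 2^12 = 4096 < 5833 <= 2^13 = 8192
So ceil(log2(5833)) = 13

bits = ceil(log2(5833)) = ceil(12.51) = 13 bits


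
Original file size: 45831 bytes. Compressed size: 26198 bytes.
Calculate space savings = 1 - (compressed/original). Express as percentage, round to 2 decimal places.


ratio = compressed/original = 26198/45831 = 0.571622
savings = 1 - ratio = 1 - 0.571622 = 0.428378
as a percentage: 0.428378 * 100 = 42.84%

Space savings = 1 - 26198/45831 = 42.84%


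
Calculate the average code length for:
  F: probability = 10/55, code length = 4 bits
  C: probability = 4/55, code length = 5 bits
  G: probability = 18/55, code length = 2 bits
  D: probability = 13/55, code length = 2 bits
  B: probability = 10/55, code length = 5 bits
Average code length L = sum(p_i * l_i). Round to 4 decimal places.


Weighted contributions p_i * l_i:
  F: (10/55) * 4 = 40/55
  C: (4/55) * 5 = 20/55
  G: (18/55) * 2 = 36/55
  D: (13/55) * 2 = 26/55
  B: (10/55) * 5 = 50/55
Sum = (40 + 20 + 36 + 26 + 50)/55 = 172/55

L = 172/55 = 3.1273 bits/symbol


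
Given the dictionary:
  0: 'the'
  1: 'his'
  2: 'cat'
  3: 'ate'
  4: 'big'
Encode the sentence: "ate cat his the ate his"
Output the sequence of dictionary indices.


Look up each word in the dictionary:
  'ate' -> 3
  'cat' -> 2
  'his' -> 1
  'the' -> 0
  'ate' -> 3
  'his' -> 1

Encoded: [3, 2, 1, 0, 3, 1]


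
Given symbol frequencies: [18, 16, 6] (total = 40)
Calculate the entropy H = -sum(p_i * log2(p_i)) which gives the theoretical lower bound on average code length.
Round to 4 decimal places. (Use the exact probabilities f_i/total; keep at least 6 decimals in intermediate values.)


Per-symbol terms -p_i * log2(p_i) with p_i = f_i/40:
  p = 18/40 = 0.450000: log2(p) = -1.152003, -p*log2(p) = 0.518401
  p = 16/40 = 0.400000: log2(p) = -1.321928, -p*log2(p) = 0.528771
  p = 6/40 = 0.150000: log2(p) = -2.736966, -p*log2(p) = 0.410545
H = 0.518401 + 0.528771 + 0.410545 = 1.457717

H = 1.4577 bits/symbol


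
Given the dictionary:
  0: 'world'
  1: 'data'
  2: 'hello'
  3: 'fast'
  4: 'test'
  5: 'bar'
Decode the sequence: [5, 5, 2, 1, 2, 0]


Look up each index in the dictionary:
  5 -> 'bar'
  5 -> 'bar'
  2 -> 'hello'
  1 -> 'data'
  2 -> 'hello'
  0 -> 'world'

Decoded: "bar bar hello data hello world"


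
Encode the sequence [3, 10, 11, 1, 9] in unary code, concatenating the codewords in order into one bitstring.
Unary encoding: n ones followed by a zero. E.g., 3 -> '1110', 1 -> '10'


Encode each number as n ones followed by a terminating 0:
  3 -> 1110 (4 bits)
  10 -> 11111111110 (11 bits)
  11 -> 111111111110 (12 bits)
  1 -> 10 (2 bits)
  9 -> 1111111110 (10 bits)
Total length = 4 + 11 + 12 + 2 + 10 = 39 bits.

Unary([3, 10, 11, 1, 9]) = 111011111111110111111111110101111111110 (39 bits)


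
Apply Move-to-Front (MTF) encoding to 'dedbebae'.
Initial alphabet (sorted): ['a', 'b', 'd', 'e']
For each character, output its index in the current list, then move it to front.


MTF encoding:
'd': index 2 in ['a', 'b', 'd', 'e'] -> ['d', 'a', 'b', 'e']
'e': index 3 in ['d', 'a', 'b', 'e'] -> ['e', 'd', 'a', 'b']
'd': index 1 in ['e', 'd', 'a', 'b'] -> ['d', 'e', 'a', 'b']
'b': index 3 in ['d', 'e', 'a', 'b'] -> ['b', 'd', 'e', 'a']
'e': index 2 in ['b', 'd', 'e', 'a'] -> ['e', 'b', 'd', 'a']
'b': index 1 in ['e', 'b', 'd', 'a'] -> ['b', 'e', 'd', 'a']
'a': index 3 in ['b', 'e', 'd', 'a'] -> ['a', 'b', 'e', 'd']
'e': index 2 in ['a', 'b', 'e', 'd'] -> ['e', 'a', 'b', 'd']


Output: [2, 3, 1, 3, 2, 1, 3, 2]


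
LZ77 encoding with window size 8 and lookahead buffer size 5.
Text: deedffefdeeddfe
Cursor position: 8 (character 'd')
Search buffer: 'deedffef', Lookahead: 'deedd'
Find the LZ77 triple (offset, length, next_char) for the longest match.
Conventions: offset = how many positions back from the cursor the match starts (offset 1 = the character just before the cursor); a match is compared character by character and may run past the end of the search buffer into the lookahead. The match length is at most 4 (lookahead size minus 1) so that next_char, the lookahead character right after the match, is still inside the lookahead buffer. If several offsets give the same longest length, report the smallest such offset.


Try each offset into the search buffer:
  offset=1 (pos 7, char 'f'): match length 0
  offset=2 (pos 6, char 'e'): match length 0
  offset=3 (pos 5, char 'f'): match length 0
  offset=4 (pos 4, char 'f'): match length 0
  offset=5 (pos 3, char 'd'): match length 1
  offset=6 (pos 2, char 'e'): match length 0
  offset=7 (pos 1, char 'e'): match length 0
  offset=8 (pos 0, char 'd'): match length 4
Longest match has length 4 at offset 8.
next_char = character at position 8 + 4 = 12 -> 'd'

Best match: offset=8, length=4 (matching 'deed' starting at position 0)
LZ77 triple: (8, 4, 'd')


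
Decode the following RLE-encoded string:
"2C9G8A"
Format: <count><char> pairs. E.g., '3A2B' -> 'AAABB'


Expanding each <count><char> pair:
  2C -> 'CC'
  9G -> 'GGGGGGGGG'
  8A -> 'AAAAAAAA'

Decoded = CCGGGGGGGGGAAAAAAAA


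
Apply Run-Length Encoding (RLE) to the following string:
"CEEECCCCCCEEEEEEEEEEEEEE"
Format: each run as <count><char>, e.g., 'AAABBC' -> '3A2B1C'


Scanning runs left to right:
  i=0: run of 'C' x 1 -> '1C'
  i=1: run of 'E' x 3 -> '3E'
  i=4: run of 'C' x 6 -> '6C'
  i=10: run of 'E' x 14 -> '14E'

RLE = 1C3E6C14E


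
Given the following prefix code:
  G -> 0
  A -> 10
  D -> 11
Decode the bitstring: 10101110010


Decoding step by step:
Bits 10 -> A
Bits 10 -> A
Bits 11 -> D
Bits 10 -> A
Bits 0 -> G
Bits 10 -> A


Decoded message: AADAGA


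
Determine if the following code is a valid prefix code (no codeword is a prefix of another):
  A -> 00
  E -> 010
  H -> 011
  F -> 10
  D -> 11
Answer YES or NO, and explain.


Checking each pair (does one codeword prefix another?):
  A='00' vs E='010': no prefix
  A='00' vs H='011': no prefix
  A='00' vs F='10': no prefix
  A='00' vs D='11': no prefix
  E='010' vs A='00': no prefix
  E='010' vs H='011': no prefix
  E='010' vs F='10': no prefix
  E='010' vs D='11': no prefix
  H='011' vs A='00': no prefix
  H='011' vs E='010': no prefix
  H='011' vs F='10': no prefix
  H='011' vs D='11': no prefix
  F='10' vs A='00': no prefix
  F='10' vs E='010': no prefix
  F='10' vs H='011': no prefix
  F='10' vs D='11': no prefix
  D='11' vs A='00': no prefix
  D='11' vs E='010': no prefix
  D='11' vs H='011': no prefix
  D='11' vs F='10': no prefix
No violation found over all pairs.

YES -- this is a valid prefix code. No codeword is a prefix of any other codeword.


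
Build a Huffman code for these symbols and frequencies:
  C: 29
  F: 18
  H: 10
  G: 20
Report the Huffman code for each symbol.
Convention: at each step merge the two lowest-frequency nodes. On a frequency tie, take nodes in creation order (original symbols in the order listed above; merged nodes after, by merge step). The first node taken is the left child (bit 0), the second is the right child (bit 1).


Huffman tree construction:
Step 1: Merge H(10) + F(18) = 28
Step 2: Merge G(20) + (H+F)(28) = 48
Step 3: Merge C(29) + (G+(H+F))(48) = 77
Read each symbol's code off the tree from the root (left child = 0, right child = 1).

Codes:
  C: 0 (length 1)
  F: 111 (length 3)
  H: 110 (length 3)
  G: 10 (length 2)
Average code length: 153/77 = 1.9870 bits/symbol


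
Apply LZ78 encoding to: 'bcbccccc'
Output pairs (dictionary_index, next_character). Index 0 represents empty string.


LZ78 encoding steps:
Dictionary: {0: ''}
Step 1: w='' (idx 0), next='b' -> output (0, 'b'), add 'b' as idx 1
Step 2: w='' (idx 0), next='c' -> output (0, 'c'), add 'c' as idx 2
Step 3: w='b' (idx 1), next='c' -> output (1, 'c'), add 'bc' as idx 3
Step 4: w='c' (idx 2), next='c' -> output (2, 'c'), add 'cc' as idx 4
Step 5: w='cc' (idx 4), end of input -> output (4, '')


Encoded: [(0, 'b'), (0, 'c'), (1, 'c'), (2, 'c'), (4, '')]


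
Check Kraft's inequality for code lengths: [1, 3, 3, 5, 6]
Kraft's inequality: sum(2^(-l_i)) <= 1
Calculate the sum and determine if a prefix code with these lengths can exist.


Sum = 2^(-1) + 2^(-3) + 2^(-3) + 2^(-5) + 2^(-6)
    = 0.5 + 0.125 + 0.125 + 0.03125 + 0.015625
    = 51/64 = 0.796875
Since 0.796875 <= 1, Kraft's inequality IS satisfied.
A prefix code with these lengths CAN exist.

Kraft sum = 0.796875. Satisfied.


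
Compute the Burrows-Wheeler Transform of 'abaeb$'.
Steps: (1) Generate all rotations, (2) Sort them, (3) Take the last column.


Rotations (sorted):
  0: $abaeb -> last char: b
  1: abaeb$ -> last char: $
  2: aeb$ab -> last char: b
  3: b$abae -> last char: e
  4: baeb$a -> last char: a
  5: eb$aba -> last char: a


BWT = b$beaa


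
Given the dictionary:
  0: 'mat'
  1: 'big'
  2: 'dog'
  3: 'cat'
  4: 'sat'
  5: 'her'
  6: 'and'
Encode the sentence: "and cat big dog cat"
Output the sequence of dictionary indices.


Look up each word in the dictionary:
  'and' -> 6
  'cat' -> 3
  'big' -> 1
  'dog' -> 2
  'cat' -> 3

Encoded: [6, 3, 1, 2, 3]


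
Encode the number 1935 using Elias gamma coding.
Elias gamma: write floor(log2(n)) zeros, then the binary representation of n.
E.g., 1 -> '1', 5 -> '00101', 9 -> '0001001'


num_bits = floor(log2(1935)) + 1 = 11
leading_zeros = num_bits - 1 = 10
binary(1935) = 11110001111

Elias gamma(1935) = '0000000000' + '11110001111' = 000000000011110001111 (21 bits)


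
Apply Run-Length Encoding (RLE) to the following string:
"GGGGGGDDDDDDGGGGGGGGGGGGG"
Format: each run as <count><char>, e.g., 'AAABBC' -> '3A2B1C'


Scanning runs left to right:
  i=0: run of 'G' x 6 -> '6G'
  i=6: run of 'D' x 6 -> '6D'
  i=12: run of 'G' x 13 -> '13G'

RLE = 6G6D13G


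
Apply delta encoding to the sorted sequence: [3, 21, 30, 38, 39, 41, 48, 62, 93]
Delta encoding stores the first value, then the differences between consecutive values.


First value: 3
Deltas:
  21 - 3 = 18
  30 - 21 = 9
  38 - 30 = 8
  39 - 38 = 1
  41 - 39 = 2
  48 - 41 = 7
  62 - 48 = 14
  93 - 62 = 31


Delta encoded: [3, 18, 9, 8, 1, 2, 7, 14, 31]


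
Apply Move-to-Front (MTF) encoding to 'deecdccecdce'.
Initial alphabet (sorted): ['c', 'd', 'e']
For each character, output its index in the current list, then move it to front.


MTF encoding:
'd': index 1 in ['c', 'd', 'e'] -> ['d', 'c', 'e']
'e': index 2 in ['d', 'c', 'e'] -> ['e', 'd', 'c']
'e': index 0 in ['e', 'd', 'c'] -> ['e', 'd', 'c']
'c': index 2 in ['e', 'd', 'c'] -> ['c', 'e', 'd']
'd': index 2 in ['c', 'e', 'd'] -> ['d', 'c', 'e']
'c': index 1 in ['d', 'c', 'e'] -> ['c', 'd', 'e']
'c': index 0 in ['c', 'd', 'e'] -> ['c', 'd', 'e']
'e': index 2 in ['c', 'd', 'e'] -> ['e', 'c', 'd']
'c': index 1 in ['e', 'c', 'd'] -> ['c', 'e', 'd']
'd': index 2 in ['c', 'e', 'd'] -> ['d', 'c', 'e']
'c': index 1 in ['d', 'c', 'e'] -> ['c', 'd', 'e']
'e': index 2 in ['c', 'd', 'e'] -> ['e', 'c', 'd']


Output: [1, 2, 0, 2, 2, 1, 0, 2, 1, 2, 1, 2]


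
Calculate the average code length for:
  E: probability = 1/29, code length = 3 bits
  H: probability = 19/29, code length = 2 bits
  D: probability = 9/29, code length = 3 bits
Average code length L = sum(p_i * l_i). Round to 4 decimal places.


Weighted contributions p_i * l_i:
  E: (1/29) * 3 = 3/29
  H: (19/29) * 2 = 38/29
  D: (9/29) * 3 = 27/29
Sum = (3 + 38 + 27)/29 = 68/29

L = 68/29 = 2.3448 bits/symbol


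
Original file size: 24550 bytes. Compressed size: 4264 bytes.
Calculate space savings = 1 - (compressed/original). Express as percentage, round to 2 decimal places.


ratio = compressed/original = 4264/24550 = 0.173686
savings = 1 - ratio = 1 - 0.173686 = 0.826314
as a percentage: 0.826314 * 100 = 82.63%

Space savings = 1 - 4264/24550 = 82.63%


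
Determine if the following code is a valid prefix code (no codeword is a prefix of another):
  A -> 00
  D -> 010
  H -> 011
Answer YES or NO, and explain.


Checking each pair (does one codeword prefix another?):
  A='00' vs D='010': no prefix
  A='00' vs H='011': no prefix
  D='010' vs A='00': no prefix
  D='010' vs H='011': no prefix
  H='011' vs A='00': no prefix
  H='011' vs D='010': no prefix
No violation found over all pairs.

YES -- this is a valid prefix code. No codeword is a prefix of any other codeword.


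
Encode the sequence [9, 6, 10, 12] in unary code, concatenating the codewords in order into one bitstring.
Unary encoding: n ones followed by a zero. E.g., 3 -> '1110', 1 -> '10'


Encode each number as n ones followed by a terminating 0:
  9 -> 1111111110 (10 bits)
  6 -> 1111110 (7 bits)
  10 -> 11111111110 (11 bits)
  12 -> 1111111111110 (13 bits)
Total length = 10 + 7 + 11 + 13 = 41 bits.

Unary([9, 6, 10, 12]) = 11111111101111110111111111101111111111110 (41 bits)


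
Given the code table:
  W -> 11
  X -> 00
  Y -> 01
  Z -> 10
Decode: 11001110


Decoding:
11 -> W
00 -> X
11 -> W
10 -> Z


Result: WXWZ


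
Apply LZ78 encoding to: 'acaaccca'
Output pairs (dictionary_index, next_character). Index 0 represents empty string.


LZ78 encoding steps:
Dictionary: {0: ''}
Step 1: w='' (idx 0), next='a' -> output (0, 'a'), add 'a' as idx 1
Step 2: w='' (idx 0), next='c' -> output (0, 'c'), add 'c' as idx 2
Step 3: w='a' (idx 1), next='a' -> output (1, 'a'), add 'aa' as idx 3
Step 4: w='c' (idx 2), next='c' -> output (2, 'c'), add 'cc' as idx 4
Step 5: w='c' (idx 2), next='a' -> output (2, 'a'), add 'ca' as idx 5


Encoded: [(0, 'a'), (0, 'c'), (1, 'a'), (2, 'c'), (2, 'a')]


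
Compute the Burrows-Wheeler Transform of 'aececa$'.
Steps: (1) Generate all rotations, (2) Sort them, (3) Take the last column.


Rotations (sorted):
  0: $aececa -> last char: a
  1: a$aecec -> last char: c
  2: aececa$ -> last char: $
  3: ca$aece -> last char: e
  4: ceca$ae -> last char: e
  5: eca$aec -> last char: c
  6: ececa$a -> last char: a


BWT = ac$eeca


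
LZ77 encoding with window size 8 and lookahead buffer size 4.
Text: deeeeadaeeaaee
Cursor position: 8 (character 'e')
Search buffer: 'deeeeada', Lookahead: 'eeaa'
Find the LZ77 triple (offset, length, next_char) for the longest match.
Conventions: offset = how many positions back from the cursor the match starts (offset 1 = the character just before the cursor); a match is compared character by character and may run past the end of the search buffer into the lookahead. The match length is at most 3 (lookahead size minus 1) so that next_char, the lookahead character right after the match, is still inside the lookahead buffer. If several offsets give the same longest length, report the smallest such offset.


Try each offset into the search buffer:
  offset=1 (pos 7, char 'a'): match length 0
  offset=2 (pos 6, char 'd'): match length 0
  offset=3 (pos 5, char 'a'): match length 0
  offset=4 (pos 4, char 'e'): match length 1
  offset=5 (pos 3, char 'e'): match length 3
  offset=6 (pos 2, char 'e'): match length 2
  offset=7 (pos 1, char 'e'): match length 2
  offset=8 (pos 0, char 'd'): match length 0
Longest match has length 3 at offset 5.
next_char = character at position 8 + 3 = 11 -> 'a'

Best match: offset=5, length=3 (matching 'eea' starting at position 3)
LZ77 triple: (5, 3, 'a')


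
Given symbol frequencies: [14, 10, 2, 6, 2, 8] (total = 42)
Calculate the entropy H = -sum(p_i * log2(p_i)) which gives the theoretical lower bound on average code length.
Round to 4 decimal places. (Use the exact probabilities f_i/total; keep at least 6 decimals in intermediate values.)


Per-symbol terms -p_i * log2(p_i) with p_i = f_i/42:
  p = 14/42 = 0.333333: log2(p) = -1.584963, -p*log2(p) = 0.528321
  p = 10/42 = 0.238095: log2(p) = -2.070389, -p*log2(p) = 0.492950
  p = 2/42 = 0.047619: log2(p) = -4.392317, -p*log2(p) = 0.209158
  p = 6/42 = 0.142857: log2(p) = -2.807355, -p*log2(p) = 0.401051
  p = 2/42 = 0.047619: log2(p) = -4.392317, -p*log2(p) = 0.209158
  p = 8/42 = 0.190476: log2(p) = -2.392317, -p*log2(p) = 0.455680
H = 0.528321 + 0.492950 + 0.209158 + 0.401051 + 0.209158 + 0.455680 = 2.296318

H = 2.2963 bits/symbol


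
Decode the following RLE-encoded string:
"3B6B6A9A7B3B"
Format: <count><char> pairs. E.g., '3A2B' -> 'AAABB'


Expanding each <count><char> pair:
  3B -> 'BBB'
  6B -> 'BBBBBB'
  6A -> 'AAAAAA'
  9A -> 'AAAAAAAAA'
  7B -> 'BBBBBBB'
  3B -> 'BBB'

Decoded = BBBBBBBBBAAAAAAAAAAAAAAABBBBBBBBBB


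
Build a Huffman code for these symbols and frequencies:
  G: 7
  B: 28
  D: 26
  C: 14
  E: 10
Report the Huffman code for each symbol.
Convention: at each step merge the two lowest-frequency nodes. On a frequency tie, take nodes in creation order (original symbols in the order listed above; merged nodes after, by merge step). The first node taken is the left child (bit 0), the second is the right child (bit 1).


Huffman tree construction:
Step 1: Merge G(7) + E(10) = 17
Step 2: Merge C(14) + (G+E)(17) = 31
Step 3: Merge D(26) + B(28) = 54
Step 4: Merge (C+(G+E))(31) + (D+B)(54) = 85
Read each symbol's code off the tree from the root (left child = 0, right child = 1).

Codes:
  G: 010 (length 3)
  B: 11 (length 2)
  D: 10 (length 2)
  C: 00 (length 2)
  E: 011 (length 3)
Average code length: 187/85 = 2.2000 bits/symbol


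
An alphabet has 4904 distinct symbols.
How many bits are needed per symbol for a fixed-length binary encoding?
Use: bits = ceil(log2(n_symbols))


log2(4904) = 12.2597
Bracket: 2^12 = 4096 < 4904 <= 2^13 = 8192
So ceil(log2(4904)) = 13

bits = ceil(log2(4904)) = ceil(12.2597) = 13 bits


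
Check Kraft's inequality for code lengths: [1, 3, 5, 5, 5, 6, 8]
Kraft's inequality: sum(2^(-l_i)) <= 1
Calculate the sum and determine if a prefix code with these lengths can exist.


Sum = 2^(-1) + 2^(-3) + 2^(-5) + 2^(-5) + 2^(-5) + 2^(-6) + 2^(-8)
    = 0.5 + 0.125 + 0.03125 + 0.03125 + 0.03125 + 0.015625 + 0.00390625
    = 189/256 = 0.73828125
Since 0.73828125 <= 1, Kraft's inequality IS satisfied.
A prefix code with these lengths CAN exist.

Kraft sum = 0.73828125. Satisfied.


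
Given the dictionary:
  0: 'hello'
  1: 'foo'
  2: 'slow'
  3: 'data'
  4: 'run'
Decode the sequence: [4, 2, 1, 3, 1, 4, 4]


Look up each index in the dictionary:
  4 -> 'run'
  2 -> 'slow'
  1 -> 'foo'
  3 -> 'data'
  1 -> 'foo'
  4 -> 'run'
  4 -> 'run'

Decoded: "run slow foo data foo run run"


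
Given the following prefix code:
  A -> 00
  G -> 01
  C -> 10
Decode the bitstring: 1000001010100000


Decoding step by step:
Bits 10 -> C
Bits 00 -> A
Bits 00 -> A
Bits 10 -> C
Bits 10 -> C
Bits 10 -> C
Bits 00 -> A
Bits 00 -> A


Decoded message: CAACCCAA


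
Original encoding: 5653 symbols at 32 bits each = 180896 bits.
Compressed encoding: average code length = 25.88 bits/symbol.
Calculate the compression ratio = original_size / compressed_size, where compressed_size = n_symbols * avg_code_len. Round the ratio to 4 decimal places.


original_size = n_symbols * orig_bits = 5653 * 32 = 180896 bits
compressed_size = n_symbols * avg_code_len = 5653 * 25.88 = 146299.64 bits
ratio = original_size / compressed_size = 180896 / 146299.64 = 1.2365

Compression ratio = 1.2365


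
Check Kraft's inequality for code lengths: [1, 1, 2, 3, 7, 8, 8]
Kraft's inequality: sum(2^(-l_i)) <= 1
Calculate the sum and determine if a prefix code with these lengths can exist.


Sum = 2^(-1) + 2^(-1) + 2^(-2) + 2^(-3) + 2^(-7) + 2^(-8) + 2^(-8)
    = 0.5 + 0.5 + 0.25 + 0.125 + 0.0078125 + 0.00390625 + 0.00390625
    = 356/256 = 1.390625
Since 1.390625 > 1, Kraft's inequality is NOT satisfied.
A prefix code with these lengths CANNOT exist.

Kraft sum = 1.390625. Not satisfied.


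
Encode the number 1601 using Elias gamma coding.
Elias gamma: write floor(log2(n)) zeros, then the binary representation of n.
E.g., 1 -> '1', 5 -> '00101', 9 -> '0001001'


num_bits = floor(log2(1601)) + 1 = 11
leading_zeros = num_bits - 1 = 10
binary(1601) = 11001000001

Elias gamma(1601) = '0000000000' + '11001000001' = 000000000011001000001 (21 bits)


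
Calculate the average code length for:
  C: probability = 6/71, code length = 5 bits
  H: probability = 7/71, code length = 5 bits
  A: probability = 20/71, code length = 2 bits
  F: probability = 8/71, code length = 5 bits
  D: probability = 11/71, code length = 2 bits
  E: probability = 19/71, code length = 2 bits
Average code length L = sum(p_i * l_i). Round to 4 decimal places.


Weighted contributions p_i * l_i:
  C: (6/71) * 5 = 30/71
  H: (7/71) * 5 = 35/71
  A: (20/71) * 2 = 40/71
  F: (8/71) * 5 = 40/71
  D: (11/71) * 2 = 22/71
  E: (19/71) * 2 = 38/71
Sum = (30 + 35 + 40 + 40 + 22 + 38)/71 = 205/71

L = 205/71 = 2.8873 bits/symbol


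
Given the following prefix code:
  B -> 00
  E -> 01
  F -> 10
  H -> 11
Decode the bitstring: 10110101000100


Decoding step by step:
Bits 10 -> F
Bits 11 -> H
Bits 01 -> E
Bits 01 -> E
Bits 00 -> B
Bits 01 -> E
Bits 00 -> B


Decoded message: FHEEBEB


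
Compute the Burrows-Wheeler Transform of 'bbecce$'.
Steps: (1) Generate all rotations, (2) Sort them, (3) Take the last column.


Rotations (sorted):
  0: $bbecce -> last char: e
  1: bbecce$ -> last char: $
  2: becce$b -> last char: b
  3: cce$bbe -> last char: e
  4: ce$bbec -> last char: c
  5: e$bbecc -> last char: c
  6: ecce$bb -> last char: b


BWT = e$beccb


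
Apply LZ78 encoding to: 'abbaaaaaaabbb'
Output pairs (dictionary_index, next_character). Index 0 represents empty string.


LZ78 encoding steps:
Dictionary: {0: ''}
Step 1: w='' (idx 0), next='a' -> output (0, 'a'), add 'a' as idx 1
Step 2: w='' (idx 0), next='b' -> output (0, 'b'), add 'b' as idx 2
Step 3: w='b' (idx 2), next='a' -> output (2, 'a'), add 'ba' as idx 3
Step 4: w='a' (idx 1), next='a' -> output (1, 'a'), add 'aa' as idx 4
Step 5: w='aa' (idx 4), next='a' -> output (4, 'a'), add 'aaa' as idx 5
Step 6: w='a' (idx 1), next='b' -> output (1, 'b'), add 'ab' as idx 6
Step 7: w='b' (idx 2), next='b' -> output (2, 'b'), add 'bb' as idx 7


Encoded: [(0, 'a'), (0, 'b'), (2, 'a'), (1, 'a'), (4, 'a'), (1, 'b'), (2, 'b')]


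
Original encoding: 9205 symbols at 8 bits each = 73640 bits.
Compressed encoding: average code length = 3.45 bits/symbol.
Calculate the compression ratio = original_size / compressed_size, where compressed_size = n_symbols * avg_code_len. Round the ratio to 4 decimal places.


original_size = n_symbols * orig_bits = 9205 * 8 = 73640 bits
compressed_size = n_symbols * avg_code_len = 9205 * 3.45 = 31757.25 bits
ratio = original_size / compressed_size = 73640 / 31757.25 = 2.3188

Compression ratio = 2.3188


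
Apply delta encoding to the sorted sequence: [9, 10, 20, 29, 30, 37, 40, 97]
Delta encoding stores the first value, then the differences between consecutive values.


First value: 9
Deltas:
  10 - 9 = 1
  20 - 10 = 10
  29 - 20 = 9
  30 - 29 = 1
  37 - 30 = 7
  40 - 37 = 3
  97 - 40 = 57


Delta encoded: [9, 1, 10, 9, 1, 7, 3, 57]


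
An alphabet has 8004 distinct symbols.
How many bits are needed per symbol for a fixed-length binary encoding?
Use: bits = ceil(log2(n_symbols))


log2(8004) = 12.9665
Bracket: 2^12 = 4096 < 8004 <= 2^13 = 8192
So ceil(log2(8004)) = 13

bits = ceil(log2(8004)) = ceil(12.9665) = 13 bits


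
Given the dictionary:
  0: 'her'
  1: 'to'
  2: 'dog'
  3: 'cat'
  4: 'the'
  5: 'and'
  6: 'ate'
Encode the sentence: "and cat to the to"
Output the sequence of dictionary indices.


Look up each word in the dictionary:
  'and' -> 5
  'cat' -> 3
  'to' -> 1
  'the' -> 4
  'to' -> 1

Encoded: [5, 3, 1, 4, 1]


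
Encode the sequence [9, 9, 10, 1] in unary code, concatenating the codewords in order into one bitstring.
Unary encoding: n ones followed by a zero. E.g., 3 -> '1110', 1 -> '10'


Encode each number as n ones followed by a terminating 0:
  9 -> 1111111110 (10 bits)
  9 -> 1111111110 (10 bits)
  10 -> 11111111110 (11 bits)
  1 -> 10 (2 bits)
Total length = 10 + 10 + 11 + 2 = 33 bits.

Unary([9, 9, 10, 1]) = 111111111011111111101111111111010 (33 bits)


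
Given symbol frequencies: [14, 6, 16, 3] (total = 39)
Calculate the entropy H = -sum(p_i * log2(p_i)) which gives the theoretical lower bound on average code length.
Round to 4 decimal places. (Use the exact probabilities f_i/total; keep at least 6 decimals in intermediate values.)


Per-symbol terms -p_i * log2(p_i) with p_i = f_i/39:
  p = 14/39 = 0.358974: log2(p) = -1.478047, -p*log2(p) = 0.530581
  p = 6/39 = 0.153846: log2(p) = -2.700440, -p*log2(p) = 0.415452
  p = 16/39 = 0.410256: log2(p) = -1.285402, -p*log2(p) = 0.527345
  p = 3/39 = 0.076923: log2(p) = -3.700440, -p*log2(p) = 0.284649
H = 0.530581 + 0.415452 + 0.527345 + 0.284649 = 1.758027

H = 1.758 bits/symbol


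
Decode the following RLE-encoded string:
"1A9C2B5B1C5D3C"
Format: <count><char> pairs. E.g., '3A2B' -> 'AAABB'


Expanding each <count><char> pair:
  1A -> 'A'
  9C -> 'CCCCCCCCC'
  2B -> 'BB'
  5B -> 'BBBBB'
  1C -> 'C'
  5D -> 'DDDDD'
  3C -> 'CCC'

Decoded = ACCCCCCCCCBBBBBBBCDDDDDCCC


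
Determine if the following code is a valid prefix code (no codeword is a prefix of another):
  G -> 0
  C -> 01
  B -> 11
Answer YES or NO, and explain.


Checking each pair (does one codeword prefix another?):
  G='0' vs C='01': prefix -- VIOLATION

NO -- this is NOT a valid prefix code. G (0) is a prefix of C (01).


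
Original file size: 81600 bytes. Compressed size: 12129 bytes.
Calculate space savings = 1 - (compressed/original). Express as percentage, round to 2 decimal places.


ratio = compressed/original = 12129/81600 = 0.14864
savings = 1 - ratio = 1 - 0.14864 = 0.85136
as a percentage: 0.85136 * 100 = 85.14%

Space savings = 1 - 12129/81600 = 85.14%


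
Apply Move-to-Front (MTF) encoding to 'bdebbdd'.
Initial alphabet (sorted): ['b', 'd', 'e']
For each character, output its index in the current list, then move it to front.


MTF encoding:
'b': index 0 in ['b', 'd', 'e'] -> ['b', 'd', 'e']
'd': index 1 in ['b', 'd', 'e'] -> ['d', 'b', 'e']
'e': index 2 in ['d', 'b', 'e'] -> ['e', 'd', 'b']
'b': index 2 in ['e', 'd', 'b'] -> ['b', 'e', 'd']
'b': index 0 in ['b', 'e', 'd'] -> ['b', 'e', 'd']
'd': index 2 in ['b', 'e', 'd'] -> ['d', 'b', 'e']
'd': index 0 in ['d', 'b', 'e'] -> ['d', 'b', 'e']


Output: [0, 1, 2, 2, 0, 2, 0]


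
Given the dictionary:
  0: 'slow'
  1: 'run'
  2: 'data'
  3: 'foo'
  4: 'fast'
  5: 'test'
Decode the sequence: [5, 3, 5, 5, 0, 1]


Look up each index in the dictionary:
  5 -> 'test'
  3 -> 'foo'
  5 -> 'test'
  5 -> 'test'
  0 -> 'slow'
  1 -> 'run'

Decoded: "test foo test test slow run"


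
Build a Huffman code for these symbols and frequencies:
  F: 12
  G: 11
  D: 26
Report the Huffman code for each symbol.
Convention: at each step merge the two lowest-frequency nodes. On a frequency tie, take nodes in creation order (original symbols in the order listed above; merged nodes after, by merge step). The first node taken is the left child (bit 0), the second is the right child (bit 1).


Huffman tree construction:
Step 1: Merge G(11) + F(12) = 23
Step 2: Merge (G+F)(23) + D(26) = 49
Read each symbol's code off the tree from the root (left child = 0, right child = 1).

Codes:
  F: 01 (length 2)
  G: 00 (length 2)
  D: 1 (length 1)
Average code length: 72/49 = 1.4694 bits/symbol


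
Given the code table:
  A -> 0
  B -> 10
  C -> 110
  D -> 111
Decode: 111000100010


Decoding:
111 -> D
0 -> A
0 -> A
0 -> A
10 -> B
0 -> A
0 -> A
10 -> B


Result: DAAABAAB


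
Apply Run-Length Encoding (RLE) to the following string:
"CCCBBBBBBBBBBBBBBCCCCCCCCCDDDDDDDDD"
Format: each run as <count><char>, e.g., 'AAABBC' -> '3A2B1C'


Scanning runs left to right:
  i=0: run of 'C' x 3 -> '3C'
  i=3: run of 'B' x 14 -> '14B'
  i=17: run of 'C' x 9 -> '9C'
  i=26: run of 'D' x 9 -> '9D'

RLE = 3C14B9C9D


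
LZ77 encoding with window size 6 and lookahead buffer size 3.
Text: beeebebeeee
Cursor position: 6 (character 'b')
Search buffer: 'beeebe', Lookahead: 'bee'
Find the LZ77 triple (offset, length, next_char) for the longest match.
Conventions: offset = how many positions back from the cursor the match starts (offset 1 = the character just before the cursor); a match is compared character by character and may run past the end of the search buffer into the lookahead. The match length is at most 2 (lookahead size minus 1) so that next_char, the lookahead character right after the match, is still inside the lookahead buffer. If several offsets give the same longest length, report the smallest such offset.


Try each offset into the search buffer:
  offset=1 (pos 5, char 'e'): match length 0
  offset=2 (pos 4, char 'b'): match length 2
  offset=3 (pos 3, char 'e'): match length 0
  offset=4 (pos 2, char 'e'): match length 0
  offset=5 (pos 1, char 'e'): match length 0
  offset=6 (pos 0, char 'b'): match length 2
Longest match has length 2, found at offsets 2, 6; take the smallest, offset 2.
next_char = character at position 6 + 2 = 8 -> 'e'

Best match: offset=2, length=2 (matching 'be' starting at position 4)
LZ77 triple: (2, 2, 'e')


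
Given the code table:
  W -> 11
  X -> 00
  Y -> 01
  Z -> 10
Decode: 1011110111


Decoding:
10 -> Z
11 -> W
11 -> W
01 -> Y
11 -> W


Result: ZWWYW


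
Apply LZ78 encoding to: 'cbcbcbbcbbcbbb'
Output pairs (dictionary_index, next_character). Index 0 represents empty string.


LZ78 encoding steps:
Dictionary: {0: ''}
Step 1: w='' (idx 0), next='c' -> output (0, 'c'), add 'c' as idx 1
Step 2: w='' (idx 0), next='b' -> output (0, 'b'), add 'b' as idx 2
Step 3: w='c' (idx 1), next='b' -> output (1, 'b'), add 'cb' as idx 3
Step 4: w='cb' (idx 3), next='b' -> output (3, 'b'), add 'cbb' as idx 4
Step 5: w='cbb' (idx 4), next='c' -> output (4, 'c'), add 'cbbc' as idx 5
Step 6: w='b' (idx 2), next='b' -> output (2, 'b'), add 'bb' as idx 6
Step 7: w='b' (idx 2), end of input -> output (2, '')


Encoded: [(0, 'c'), (0, 'b'), (1, 'b'), (3, 'b'), (4, 'c'), (2, 'b'), (2, '')]


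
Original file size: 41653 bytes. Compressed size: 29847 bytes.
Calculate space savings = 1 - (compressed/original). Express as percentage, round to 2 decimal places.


ratio = compressed/original = 29847/41653 = 0.716563
savings = 1 - ratio = 1 - 0.716563 = 0.283437
as a percentage: 0.283437 * 100 = 28.34%

Space savings = 1 - 29847/41653 = 28.34%


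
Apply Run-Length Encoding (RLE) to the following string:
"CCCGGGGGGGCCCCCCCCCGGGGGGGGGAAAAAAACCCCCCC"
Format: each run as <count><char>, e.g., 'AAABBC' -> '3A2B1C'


Scanning runs left to right:
  i=0: run of 'C' x 3 -> '3C'
  i=3: run of 'G' x 7 -> '7G'
  i=10: run of 'C' x 9 -> '9C'
  i=19: run of 'G' x 9 -> '9G'
  i=28: run of 'A' x 7 -> '7A'
  i=35: run of 'C' x 7 -> '7C'

RLE = 3C7G9C9G7A7C


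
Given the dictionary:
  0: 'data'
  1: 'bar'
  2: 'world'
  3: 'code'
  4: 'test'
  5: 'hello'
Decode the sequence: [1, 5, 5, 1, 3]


Look up each index in the dictionary:
  1 -> 'bar'
  5 -> 'hello'
  5 -> 'hello'
  1 -> 'bar'
  3 -> 'code'

Decoded: "bar hello hello bar code"


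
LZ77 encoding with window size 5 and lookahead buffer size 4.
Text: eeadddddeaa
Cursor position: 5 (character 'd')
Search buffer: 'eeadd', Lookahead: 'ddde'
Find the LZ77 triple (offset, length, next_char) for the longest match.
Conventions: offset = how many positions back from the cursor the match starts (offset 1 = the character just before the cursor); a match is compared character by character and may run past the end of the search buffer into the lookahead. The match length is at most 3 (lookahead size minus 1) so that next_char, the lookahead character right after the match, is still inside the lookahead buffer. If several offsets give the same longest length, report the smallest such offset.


Try each offset into the search buffer:
  offset=1 (pos 4, char 'd'): match length 3
  offset=2 (pos 3, char 'd'): match length 3
  offset=3 (pos 2, char 'a'): match length 0
  offset=4 (pos 1, char 'e'): match length 0
  offset=5 (pos 0, char 'e'): match length 0
Longest match has length 3, found at offsets 1, 2; take the smallest, offset 1.
next_char = character at position 5 + 3 = 8 -> 'e'

Best match: offset=1, length=3 (matching 'ddd' starting at position 4)
LZ77 triple: (1, 3, 'e')
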